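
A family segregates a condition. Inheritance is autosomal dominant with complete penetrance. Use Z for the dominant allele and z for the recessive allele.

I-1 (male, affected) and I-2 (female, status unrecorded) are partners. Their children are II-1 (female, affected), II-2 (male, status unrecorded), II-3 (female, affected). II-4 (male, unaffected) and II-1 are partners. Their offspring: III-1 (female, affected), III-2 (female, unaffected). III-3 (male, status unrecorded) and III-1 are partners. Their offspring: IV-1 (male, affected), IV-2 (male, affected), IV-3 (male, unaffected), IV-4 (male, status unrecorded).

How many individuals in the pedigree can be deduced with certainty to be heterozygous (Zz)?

Obligate heterozygotes: II-1 is affected so carries Z and passed z to III-2 (zz), so II-1 is Zz; III-1 is affected so carries Z and received z from II-4 (zz), so III-1 is Zz.
Every other individual is either homozygous by phenotype or has at least one consistent homozygous assignment, so the count is 2.

2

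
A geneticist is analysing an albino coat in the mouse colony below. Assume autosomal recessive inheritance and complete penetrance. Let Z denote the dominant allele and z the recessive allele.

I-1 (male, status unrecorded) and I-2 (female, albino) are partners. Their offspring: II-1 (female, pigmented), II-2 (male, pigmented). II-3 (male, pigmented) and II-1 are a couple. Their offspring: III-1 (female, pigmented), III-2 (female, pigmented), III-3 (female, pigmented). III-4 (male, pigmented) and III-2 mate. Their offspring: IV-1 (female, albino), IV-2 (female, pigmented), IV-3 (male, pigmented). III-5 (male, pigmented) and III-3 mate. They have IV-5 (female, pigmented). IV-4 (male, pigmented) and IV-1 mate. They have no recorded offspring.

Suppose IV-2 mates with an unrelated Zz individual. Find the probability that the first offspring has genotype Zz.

III-4 is pigmented so carries Z and passed z to IV-1 (zz), so III-4 is Zz.
III-2 is pigmented so carries Z and passed z to IV-1 (zz), so III-2 is Zz.
IV-2 is a pigmented offspring of III-4 (Zz) × III-2 (Zz), whose cross gives 1/4 ZZ : 1/2 Zz : 1/4 zz; conditioning on being pigmented, IV-2 is ZZ with probability 1/3, Zz with probability 2/3.
Summing over parental genotype combinations, P(offspring has genotype Zz) = 1/3·1/2 + 2/3·1/2 = 1/2.

1/2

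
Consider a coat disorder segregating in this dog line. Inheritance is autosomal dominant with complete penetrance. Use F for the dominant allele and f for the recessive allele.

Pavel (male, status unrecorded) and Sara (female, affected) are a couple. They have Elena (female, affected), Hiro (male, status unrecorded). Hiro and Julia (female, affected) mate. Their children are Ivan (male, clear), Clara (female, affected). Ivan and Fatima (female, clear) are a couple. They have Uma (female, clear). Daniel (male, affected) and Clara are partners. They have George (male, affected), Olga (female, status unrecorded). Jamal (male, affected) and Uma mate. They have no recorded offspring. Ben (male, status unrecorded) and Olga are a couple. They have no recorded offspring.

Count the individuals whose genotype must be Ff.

Obligate heterozygotes: Julia is affected so carries F and passed f to Ivan (ff), so Julia is Ff.
Every other individual is either homozygous by phenotype or has at least one consistent homozygous assignment, so the count is 1.

1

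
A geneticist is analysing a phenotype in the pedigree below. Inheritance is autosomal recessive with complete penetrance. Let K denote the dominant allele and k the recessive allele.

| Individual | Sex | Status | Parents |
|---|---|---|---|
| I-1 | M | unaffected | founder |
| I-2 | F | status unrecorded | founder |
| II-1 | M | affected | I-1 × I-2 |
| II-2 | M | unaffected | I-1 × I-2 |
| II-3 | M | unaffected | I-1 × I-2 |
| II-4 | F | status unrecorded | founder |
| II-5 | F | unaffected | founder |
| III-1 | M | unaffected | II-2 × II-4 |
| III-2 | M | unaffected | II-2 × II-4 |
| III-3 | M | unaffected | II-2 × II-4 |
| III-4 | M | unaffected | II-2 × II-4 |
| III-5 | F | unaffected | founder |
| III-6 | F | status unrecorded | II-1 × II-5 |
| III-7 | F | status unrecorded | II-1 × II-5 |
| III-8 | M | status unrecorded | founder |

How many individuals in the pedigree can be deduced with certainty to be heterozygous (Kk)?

Obligate heterozygotes: I-1 is unaffected so carries K and passed k to II-1 (kk), so I-1 is Kk.
Every other individual is either homozygous by phenotype or has at least one consistent homozygous assignment, so the count is 1.

1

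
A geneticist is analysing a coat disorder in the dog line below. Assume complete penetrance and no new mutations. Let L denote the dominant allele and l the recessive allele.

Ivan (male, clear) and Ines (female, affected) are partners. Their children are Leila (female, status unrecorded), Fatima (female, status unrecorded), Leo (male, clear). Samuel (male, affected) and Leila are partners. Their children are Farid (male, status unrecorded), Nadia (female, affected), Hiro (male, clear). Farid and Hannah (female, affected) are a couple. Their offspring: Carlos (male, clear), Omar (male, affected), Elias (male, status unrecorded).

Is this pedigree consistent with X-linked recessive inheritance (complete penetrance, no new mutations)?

No

Under X-linked recessive, Leo (clear, male) cannot arise from Ivan (clear) × Ines (affected).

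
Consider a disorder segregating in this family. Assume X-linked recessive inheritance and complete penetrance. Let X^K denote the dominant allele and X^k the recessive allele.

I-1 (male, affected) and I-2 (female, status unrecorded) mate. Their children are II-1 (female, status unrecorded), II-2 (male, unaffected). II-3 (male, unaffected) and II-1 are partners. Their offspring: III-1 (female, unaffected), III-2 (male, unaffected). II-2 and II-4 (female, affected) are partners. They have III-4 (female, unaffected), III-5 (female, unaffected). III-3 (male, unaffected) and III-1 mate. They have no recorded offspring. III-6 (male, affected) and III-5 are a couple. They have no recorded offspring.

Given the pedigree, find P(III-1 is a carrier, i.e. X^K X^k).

II-3 is unaffected, so II-3 is X^K Y.
II-1 passed K to III-2 (X^K Y) and received k from I-1 (X^k Y), so II-1 is X^K X^k.
Their cross gives offspring ratios 1/2 X^K X^K : 1/2 X^K X^k. Conditioning on III-1 being unaffected, P(X^K X^k) = 1/2 / 1 = 1/2.

1/2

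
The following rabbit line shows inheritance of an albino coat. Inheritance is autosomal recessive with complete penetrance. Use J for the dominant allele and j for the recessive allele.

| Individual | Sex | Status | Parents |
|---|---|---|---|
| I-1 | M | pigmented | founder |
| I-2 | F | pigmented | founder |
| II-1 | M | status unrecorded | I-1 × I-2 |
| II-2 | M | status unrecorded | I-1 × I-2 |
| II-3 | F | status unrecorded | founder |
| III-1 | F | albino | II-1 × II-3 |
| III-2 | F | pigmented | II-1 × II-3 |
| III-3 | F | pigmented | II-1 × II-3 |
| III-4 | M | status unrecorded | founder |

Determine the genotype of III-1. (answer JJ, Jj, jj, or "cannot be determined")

jj

III-1 is albino, so III-1 is jj.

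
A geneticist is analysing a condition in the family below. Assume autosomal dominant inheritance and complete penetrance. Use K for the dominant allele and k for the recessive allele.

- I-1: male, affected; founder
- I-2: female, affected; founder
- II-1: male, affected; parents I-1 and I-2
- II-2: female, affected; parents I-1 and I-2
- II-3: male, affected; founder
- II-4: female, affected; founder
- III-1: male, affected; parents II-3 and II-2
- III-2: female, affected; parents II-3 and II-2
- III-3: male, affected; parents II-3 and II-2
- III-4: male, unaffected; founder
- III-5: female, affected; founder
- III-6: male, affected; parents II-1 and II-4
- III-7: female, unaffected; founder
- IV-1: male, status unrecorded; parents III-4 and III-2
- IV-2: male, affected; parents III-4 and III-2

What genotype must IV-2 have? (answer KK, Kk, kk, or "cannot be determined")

Kk

From phenotype alone, IV-2 is KK or Kk.
IV-2 is affected so carries K and received k from III-4 (kk), so IV-2 is Kk.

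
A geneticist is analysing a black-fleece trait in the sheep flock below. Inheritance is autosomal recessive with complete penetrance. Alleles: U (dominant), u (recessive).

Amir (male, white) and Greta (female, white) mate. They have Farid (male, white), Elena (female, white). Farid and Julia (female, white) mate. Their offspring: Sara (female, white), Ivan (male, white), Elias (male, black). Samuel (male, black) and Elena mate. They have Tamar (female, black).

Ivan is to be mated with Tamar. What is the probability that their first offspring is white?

Farid is white so carries U and passed u to Elias (uu), so Farid is Uu.
Julia is white so carries U and passed u to Elias (uu), so Julia is Uu.
Ivan is a white offspring of Farid (Uu) × Julia (Uu), whose cross gives 1/4 UU : 1/2 Uu : 1/4 uu; conditioning on being white, Ivan is UU with probability 1/3, Uu with probability 2/3.
Tamar is black, so Tamar is uu.
Summing over parental genotype combinations, P(offspring is white) = 1/3·1 + 2/3·1/2 = 2/3.

2/3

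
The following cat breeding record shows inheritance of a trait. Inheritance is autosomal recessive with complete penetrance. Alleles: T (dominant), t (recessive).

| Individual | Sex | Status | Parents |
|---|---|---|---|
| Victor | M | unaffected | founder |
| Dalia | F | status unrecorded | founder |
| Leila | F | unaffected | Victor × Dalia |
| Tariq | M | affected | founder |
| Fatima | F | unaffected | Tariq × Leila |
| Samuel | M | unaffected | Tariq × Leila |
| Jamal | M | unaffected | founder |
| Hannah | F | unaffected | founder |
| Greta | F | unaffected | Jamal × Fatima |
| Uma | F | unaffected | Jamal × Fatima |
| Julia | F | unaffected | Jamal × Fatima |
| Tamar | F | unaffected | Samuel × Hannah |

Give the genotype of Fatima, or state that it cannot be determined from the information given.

From phenotype alone, Fatima is TT or Tt.
Fatima is unaffected so carries T and received t from Tariq (tt), so Fatima is Tt.

Tt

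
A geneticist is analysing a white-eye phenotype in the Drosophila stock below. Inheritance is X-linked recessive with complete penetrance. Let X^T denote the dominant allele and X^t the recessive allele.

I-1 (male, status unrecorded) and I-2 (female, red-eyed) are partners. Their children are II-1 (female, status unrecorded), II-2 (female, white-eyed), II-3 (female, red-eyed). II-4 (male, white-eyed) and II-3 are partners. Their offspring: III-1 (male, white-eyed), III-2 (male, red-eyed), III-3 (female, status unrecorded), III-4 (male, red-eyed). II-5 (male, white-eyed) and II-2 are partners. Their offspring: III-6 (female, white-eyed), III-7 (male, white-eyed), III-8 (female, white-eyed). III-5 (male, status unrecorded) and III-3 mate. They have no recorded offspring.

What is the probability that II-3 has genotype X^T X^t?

II-3 is red-eyed so carries T and received t from I-1 (X^t Y), so II-3 is X^T X^t, giving P(X^T X^t) = 1.

1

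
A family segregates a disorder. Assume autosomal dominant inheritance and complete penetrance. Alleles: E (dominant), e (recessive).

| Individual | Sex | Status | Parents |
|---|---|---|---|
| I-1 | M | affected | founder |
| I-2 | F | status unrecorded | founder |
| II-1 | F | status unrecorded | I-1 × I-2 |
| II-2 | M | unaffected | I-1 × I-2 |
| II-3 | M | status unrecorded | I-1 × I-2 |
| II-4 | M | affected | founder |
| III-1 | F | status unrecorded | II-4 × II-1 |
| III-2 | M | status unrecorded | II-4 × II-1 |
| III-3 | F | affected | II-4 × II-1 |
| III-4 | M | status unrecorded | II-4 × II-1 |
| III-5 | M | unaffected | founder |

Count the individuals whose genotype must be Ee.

Obligate heterozygotes: I-1 is affected so carries E and passed e to II-2 (ee), so I-1 is Ee.
Every other individual is either homozygous by phenotype or has at least one consistent homozygous assignment, so the count is 1.

1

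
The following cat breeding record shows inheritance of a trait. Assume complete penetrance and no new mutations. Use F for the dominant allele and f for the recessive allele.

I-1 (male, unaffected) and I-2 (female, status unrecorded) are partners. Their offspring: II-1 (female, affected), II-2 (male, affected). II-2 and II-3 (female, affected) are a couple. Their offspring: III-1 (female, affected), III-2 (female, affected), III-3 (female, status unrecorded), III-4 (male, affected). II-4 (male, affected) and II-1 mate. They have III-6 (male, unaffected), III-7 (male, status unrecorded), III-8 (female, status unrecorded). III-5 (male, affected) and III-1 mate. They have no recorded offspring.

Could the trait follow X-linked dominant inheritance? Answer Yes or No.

Yes

A consistent assignment under X-linked dominant exists: I-1 X^f Y, I-2 X^F X^F, II-1 X^F X^f, II-2 X^F Y, II-3 X^F X^F, II-4 X^F Y, III-1 X^F X^F, III-2 X^F X^F, III-3 X^F X^F, III-4 X^F Y, III-5 X^F Y, III-6 X^f Y, III-7 X^F Y, III-8 X^F X^F.
In this assignment every recorded phenotype matches its genotype and every non-founder's genotype is obtainable from its parents' genotypes, so the pedigree is consistent.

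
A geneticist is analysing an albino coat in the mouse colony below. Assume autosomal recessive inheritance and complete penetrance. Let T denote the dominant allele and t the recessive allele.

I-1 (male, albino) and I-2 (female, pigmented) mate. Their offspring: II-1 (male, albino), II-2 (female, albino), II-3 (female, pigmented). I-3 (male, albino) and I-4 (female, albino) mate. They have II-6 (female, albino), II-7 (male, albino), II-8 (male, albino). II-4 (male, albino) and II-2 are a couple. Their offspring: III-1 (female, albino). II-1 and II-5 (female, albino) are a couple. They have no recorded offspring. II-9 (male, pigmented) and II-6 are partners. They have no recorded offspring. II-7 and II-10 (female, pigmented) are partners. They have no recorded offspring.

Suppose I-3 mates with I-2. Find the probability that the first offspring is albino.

1/2

I-3 is albino, so I-3 is tt.
I-2 is pigmented so carries T and passed t to II-1 (tt), so I-2 is Tt.
The cross gives 1/2 Tt : 1/2 tt, so P(offspring is albino) = 1/2.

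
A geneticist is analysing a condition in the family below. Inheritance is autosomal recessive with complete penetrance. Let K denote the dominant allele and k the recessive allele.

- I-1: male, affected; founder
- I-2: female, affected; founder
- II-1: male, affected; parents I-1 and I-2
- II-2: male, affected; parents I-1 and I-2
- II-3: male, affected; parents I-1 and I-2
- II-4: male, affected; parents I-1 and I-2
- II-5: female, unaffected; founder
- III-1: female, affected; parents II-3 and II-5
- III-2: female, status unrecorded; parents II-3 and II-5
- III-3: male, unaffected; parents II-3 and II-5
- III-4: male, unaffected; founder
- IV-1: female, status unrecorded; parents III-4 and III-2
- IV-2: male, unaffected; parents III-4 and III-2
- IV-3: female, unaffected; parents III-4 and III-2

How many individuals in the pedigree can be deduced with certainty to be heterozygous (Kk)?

2

Obligate heterozygotes: II-5 is unaffected so carries K and passed k to III-1 (kk), so II-5 is Kk; III-3 is unaffected so carries K and received k from II-3 (kk), so III-3 is Kk.
Every other individual is either homozygous by phenotype or has at least one consistent homozygous assignment, so the count is 2.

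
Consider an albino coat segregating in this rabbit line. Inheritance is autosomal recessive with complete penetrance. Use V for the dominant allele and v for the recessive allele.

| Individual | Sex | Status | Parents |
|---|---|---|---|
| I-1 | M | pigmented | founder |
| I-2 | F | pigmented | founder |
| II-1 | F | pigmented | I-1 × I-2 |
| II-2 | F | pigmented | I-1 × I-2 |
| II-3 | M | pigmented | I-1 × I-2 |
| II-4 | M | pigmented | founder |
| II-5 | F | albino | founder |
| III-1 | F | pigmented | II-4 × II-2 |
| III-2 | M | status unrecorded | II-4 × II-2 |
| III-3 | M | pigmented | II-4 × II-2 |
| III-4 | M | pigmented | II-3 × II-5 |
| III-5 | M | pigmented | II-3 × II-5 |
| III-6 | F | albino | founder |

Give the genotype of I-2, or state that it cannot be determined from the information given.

I-2's phenotype allows VV or Vv, and no parent or child forces a single allele at both positions; consistent genotype assignments exist with I-2 as VV or Vv.

cannot be determined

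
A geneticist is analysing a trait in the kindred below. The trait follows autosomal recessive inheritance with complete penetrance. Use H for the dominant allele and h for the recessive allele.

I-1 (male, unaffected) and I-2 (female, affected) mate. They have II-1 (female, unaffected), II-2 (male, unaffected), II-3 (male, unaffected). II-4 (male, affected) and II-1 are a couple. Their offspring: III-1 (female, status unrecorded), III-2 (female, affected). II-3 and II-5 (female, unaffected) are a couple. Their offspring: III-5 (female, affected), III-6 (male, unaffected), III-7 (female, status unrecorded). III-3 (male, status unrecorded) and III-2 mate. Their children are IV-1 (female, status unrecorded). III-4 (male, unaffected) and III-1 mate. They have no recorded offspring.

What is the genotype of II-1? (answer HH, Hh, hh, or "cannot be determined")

From phenotype alone, II-1 is HH or Hh.
II-1 is unaffected so carries H and received h from I-2 (hh), so II-1 is Hh.

Hh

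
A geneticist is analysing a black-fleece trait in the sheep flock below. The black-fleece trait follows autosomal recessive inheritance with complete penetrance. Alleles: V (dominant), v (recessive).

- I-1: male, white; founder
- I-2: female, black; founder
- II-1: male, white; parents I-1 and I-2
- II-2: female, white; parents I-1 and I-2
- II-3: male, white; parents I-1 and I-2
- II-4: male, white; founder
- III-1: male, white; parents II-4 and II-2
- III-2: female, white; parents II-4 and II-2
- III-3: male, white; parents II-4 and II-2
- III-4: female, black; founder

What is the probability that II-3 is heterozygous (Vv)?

II-3 is white so carries V and received v from I-2 (vv), so II-3 is Vv, giving P(Vv) = 1.

1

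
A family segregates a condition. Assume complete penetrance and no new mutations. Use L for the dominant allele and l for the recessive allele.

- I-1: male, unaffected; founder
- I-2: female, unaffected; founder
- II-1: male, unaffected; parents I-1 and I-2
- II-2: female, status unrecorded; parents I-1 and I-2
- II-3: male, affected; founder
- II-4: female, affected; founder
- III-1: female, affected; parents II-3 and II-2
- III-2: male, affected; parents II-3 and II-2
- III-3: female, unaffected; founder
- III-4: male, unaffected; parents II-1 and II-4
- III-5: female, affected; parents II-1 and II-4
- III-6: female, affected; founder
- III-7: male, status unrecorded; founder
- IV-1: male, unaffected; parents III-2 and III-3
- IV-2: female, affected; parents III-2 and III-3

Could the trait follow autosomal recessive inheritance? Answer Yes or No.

Yes

A consistent assignment under autosomal recessive exists: I-1 LL, I-2 Ll, II-1 Ll, II-2 Ll, II-3 ll, II-4 ll, III-1 ll, III-2 ll, III-3 Ll, III-4 Ll, III-5 ll, III-6 ll, III-7 LL, IV-1 Ll, IV-2 ll.
In this assignment every recorded phenotype matches its genotype and every non-founder's genotype is obtainable from its parents' genotypes, so the pedigree is consistent.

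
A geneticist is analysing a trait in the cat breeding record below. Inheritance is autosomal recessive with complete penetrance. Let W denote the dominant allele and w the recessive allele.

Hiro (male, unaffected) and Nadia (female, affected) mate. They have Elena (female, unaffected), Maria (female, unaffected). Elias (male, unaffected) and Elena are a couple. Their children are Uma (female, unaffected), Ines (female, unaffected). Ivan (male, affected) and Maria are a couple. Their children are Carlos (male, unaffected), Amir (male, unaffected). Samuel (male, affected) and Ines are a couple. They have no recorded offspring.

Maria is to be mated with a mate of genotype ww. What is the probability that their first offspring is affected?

1/2

Maria is unaffected so carries W and received w from Nadia (ww), so Maria is Ww.
The cross gives 1/2 Ww : 1/2 ww, so P(offspring is affected) = 1/2.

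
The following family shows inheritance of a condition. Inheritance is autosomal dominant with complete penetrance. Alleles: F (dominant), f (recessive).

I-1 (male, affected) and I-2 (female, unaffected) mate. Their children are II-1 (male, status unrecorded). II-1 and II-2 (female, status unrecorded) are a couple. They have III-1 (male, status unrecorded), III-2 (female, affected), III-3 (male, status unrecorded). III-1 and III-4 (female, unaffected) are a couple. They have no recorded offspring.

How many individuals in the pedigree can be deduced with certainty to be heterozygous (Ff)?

No individual's genotype is forced to Ff by the pedigree, so the count is 0.

0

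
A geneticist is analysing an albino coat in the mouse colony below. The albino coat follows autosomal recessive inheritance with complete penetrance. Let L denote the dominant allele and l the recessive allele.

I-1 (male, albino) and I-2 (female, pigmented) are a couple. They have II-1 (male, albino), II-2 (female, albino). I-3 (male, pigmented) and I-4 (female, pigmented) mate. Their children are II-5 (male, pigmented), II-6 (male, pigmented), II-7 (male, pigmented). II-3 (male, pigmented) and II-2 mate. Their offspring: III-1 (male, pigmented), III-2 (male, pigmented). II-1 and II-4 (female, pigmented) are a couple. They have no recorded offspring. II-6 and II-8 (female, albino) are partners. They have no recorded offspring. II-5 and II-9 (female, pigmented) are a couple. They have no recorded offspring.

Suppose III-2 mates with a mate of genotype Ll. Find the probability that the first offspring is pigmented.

3/4

III-2 is pigmented so carries L and received l from II-2 (ll), so III-2 is Ll.
The cross gives 1/4 LL : 1/2 Ll : 1/4 ll, so P(offspring is pigmented) = 3/4.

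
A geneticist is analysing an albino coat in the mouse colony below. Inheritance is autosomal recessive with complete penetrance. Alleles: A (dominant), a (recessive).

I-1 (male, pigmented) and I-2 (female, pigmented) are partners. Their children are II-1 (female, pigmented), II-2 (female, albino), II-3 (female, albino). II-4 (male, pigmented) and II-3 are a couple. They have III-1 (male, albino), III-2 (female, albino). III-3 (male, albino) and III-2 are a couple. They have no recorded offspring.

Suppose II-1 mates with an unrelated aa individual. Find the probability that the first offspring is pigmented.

2/3

I-1 is pigmented so carries A and passed a to II-2 (aa), so I-1 is Aa.
I-2 is pigmented so carries A and passed a to II-2 (aa), so I-2 is Aa.
II-1 is a pigmented offspring of I-1 (Aa) × I-2 (Aa), whose cross gives 1/4 AA : 1/2 Aa : 1/4 aa; conditioning on being pigmented, II-1 is AA with probability 1/3, Aa with probability 2/3.
Summing over parental genotype combinations, P(offspring is pigmented) = 1/3·1 + 2/3·1/2 = 2/3.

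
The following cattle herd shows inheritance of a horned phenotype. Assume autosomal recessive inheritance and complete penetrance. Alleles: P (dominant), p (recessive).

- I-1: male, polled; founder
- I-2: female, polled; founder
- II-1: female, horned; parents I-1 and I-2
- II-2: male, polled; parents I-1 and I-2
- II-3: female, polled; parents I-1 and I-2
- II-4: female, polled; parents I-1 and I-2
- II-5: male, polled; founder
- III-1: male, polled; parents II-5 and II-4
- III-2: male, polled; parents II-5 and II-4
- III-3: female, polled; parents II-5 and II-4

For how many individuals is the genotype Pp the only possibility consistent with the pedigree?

2

Obligate heterozygotes: I-1 is polled so carries P and passed p to II-1 (pp), so I-1 is Pp; I-2 is polled so carries P and passed p to II-1 (pp), so I-2 is Pp.
Every other individual is either homozygous by phenotype or has at least one consistent homozygous assignment, so the count is 2.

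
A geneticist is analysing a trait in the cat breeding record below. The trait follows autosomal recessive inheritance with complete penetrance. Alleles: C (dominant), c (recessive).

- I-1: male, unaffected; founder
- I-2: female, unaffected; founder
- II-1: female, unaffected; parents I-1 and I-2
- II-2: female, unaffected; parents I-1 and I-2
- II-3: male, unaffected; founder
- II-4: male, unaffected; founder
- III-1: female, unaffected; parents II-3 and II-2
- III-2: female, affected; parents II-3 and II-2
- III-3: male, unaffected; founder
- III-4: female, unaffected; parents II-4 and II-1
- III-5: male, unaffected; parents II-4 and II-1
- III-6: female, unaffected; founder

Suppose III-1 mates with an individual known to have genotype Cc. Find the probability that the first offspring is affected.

1/6

II-3 is unaffected so carries C and passed c to III-2 (cc), so II-3 is Cc.
II-2 is unaffected so carries C and passed c to III-2 (cc), so II-2 is Cc.
III-1 is an unaffected offspring of II-3 (Cc) × II-2 (Cc), whose cross gives 1/4 CC : 1/2 Cc : 1/4 cc; conditioning on being unaffected, III-1 is CC with probability 1/3, Cc with probability 2/3.
Summing over parental genotype combinations, P(offspring is affected) = 2/3·1/4 = 1/6.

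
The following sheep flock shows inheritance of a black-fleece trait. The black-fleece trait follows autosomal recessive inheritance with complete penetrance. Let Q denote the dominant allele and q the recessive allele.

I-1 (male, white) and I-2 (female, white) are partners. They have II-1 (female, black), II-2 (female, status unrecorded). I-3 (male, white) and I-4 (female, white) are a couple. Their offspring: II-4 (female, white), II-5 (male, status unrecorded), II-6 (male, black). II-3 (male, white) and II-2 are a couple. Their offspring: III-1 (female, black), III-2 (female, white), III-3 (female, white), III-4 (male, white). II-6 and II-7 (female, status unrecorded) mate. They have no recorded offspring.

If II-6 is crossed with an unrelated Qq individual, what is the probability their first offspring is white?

II-6 is black, so II-6 is qq.
The cross gives 1/2 Qq : 1/2 qq, so P(offspring is white) = 1/2.

1/2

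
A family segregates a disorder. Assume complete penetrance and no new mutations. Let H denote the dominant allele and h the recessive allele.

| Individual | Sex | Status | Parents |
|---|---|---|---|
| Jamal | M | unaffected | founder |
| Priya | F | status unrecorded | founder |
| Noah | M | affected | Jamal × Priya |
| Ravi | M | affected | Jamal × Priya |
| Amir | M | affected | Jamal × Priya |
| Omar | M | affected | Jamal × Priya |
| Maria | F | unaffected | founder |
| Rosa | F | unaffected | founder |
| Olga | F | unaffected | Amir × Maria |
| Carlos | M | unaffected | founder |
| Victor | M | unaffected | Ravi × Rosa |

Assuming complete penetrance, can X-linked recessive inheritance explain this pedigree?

Yes

A consistent assignment under X-linked recessive exists: Jamal X^H Y, Priya X^H X^h, Noah X^h Y, Ravi X^h Y, Amir X^h Y, Omar X^h Y, Maria X^H X^H, Rosa X^H X^H, Olga X^H X^h, Carlos X^H Y, Victor X^H Y.
In this assignment every recorded phenotype matches its genotype and every non-founder's genotype is obtainable from its parents' genotypes, so the pedigree is consistent.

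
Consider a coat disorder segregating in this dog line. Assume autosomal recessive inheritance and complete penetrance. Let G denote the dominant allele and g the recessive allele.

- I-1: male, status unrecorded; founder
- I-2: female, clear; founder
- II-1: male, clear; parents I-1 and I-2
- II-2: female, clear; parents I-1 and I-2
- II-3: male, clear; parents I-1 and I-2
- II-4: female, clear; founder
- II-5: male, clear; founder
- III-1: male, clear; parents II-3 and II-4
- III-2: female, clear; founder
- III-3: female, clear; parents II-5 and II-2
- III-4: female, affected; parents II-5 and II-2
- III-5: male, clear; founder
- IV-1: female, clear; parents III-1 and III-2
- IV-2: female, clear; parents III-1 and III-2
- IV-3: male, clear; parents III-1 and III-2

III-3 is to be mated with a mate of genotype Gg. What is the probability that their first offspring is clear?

5/6

II-5 is clear so carries G and passed g to III-4 (gg), so II-5 is Gg.
II-2 is clear so carries G and passed g to III-4 (gg), so II-2 is Gg.
III-3 is a clear offspring of II-5 (Gg) × II-2 (Gg), whose cross gives 1/4 GG : 1/2 Gg : 1/4 gg; conditioning on being clear, III-3 is GG with probability 1/3, Gg with probability 2/3.
Summing over parental genotype combinations, P(offspring is clear) = 1/3·1 + 2/3·3/4 = 5/6.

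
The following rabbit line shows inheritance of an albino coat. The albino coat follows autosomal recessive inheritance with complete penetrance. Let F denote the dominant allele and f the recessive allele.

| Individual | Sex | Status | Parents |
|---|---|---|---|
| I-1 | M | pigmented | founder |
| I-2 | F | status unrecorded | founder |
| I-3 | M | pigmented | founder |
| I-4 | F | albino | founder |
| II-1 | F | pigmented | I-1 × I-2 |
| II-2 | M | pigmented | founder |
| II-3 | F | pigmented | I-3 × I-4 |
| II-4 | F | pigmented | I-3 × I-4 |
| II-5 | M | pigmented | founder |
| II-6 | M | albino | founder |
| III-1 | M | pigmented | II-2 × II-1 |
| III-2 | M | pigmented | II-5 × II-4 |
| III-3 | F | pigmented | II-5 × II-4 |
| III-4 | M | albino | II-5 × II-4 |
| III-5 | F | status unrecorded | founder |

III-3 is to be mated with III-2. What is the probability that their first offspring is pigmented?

8/9

II-5 is pigmented so carries F and passed f to III-4 (ff), so II-5 is Ff.
II-4 is pigmented so carries F and received f from I-4 (ff), so II-4 is Ff.
III-3 is a pigmented offspring of II-5 (Ff) × II-4 (Ff), whose cross gives 1/4 FF : 1/2 Ff : 1/4 ff; conditioning on being pigmented, III-3 is FF with probability 1/3, Ff with probability 2/3.
III-2 is a pigmented offspring of II-5 (Ff) × II-4 (Ff), whose cross gives 1/4 FF : 1/2 Ff : 1/4 ff; conditioning on being pigmented, III-2 is FF with probability 1/3, Ff with probability 2/3.
Summing over parental genotype combinations, P(offspring is pigmented) = 1/9·1 + 2/9·1 + 2/9·1 + 4/9·3/4 = 8/9.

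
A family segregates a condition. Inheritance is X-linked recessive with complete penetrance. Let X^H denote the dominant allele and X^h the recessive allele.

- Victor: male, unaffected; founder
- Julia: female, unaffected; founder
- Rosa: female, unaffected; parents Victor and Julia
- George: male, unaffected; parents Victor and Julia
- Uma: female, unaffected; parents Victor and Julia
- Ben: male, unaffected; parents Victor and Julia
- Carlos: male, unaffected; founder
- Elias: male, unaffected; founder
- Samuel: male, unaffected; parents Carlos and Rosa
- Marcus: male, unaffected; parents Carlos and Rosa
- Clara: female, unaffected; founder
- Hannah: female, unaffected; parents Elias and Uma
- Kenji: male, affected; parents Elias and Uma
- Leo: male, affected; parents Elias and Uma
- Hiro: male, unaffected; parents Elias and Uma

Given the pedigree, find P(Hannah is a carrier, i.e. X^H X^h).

Elias is unaffected, so Elias is X^H Y.
Uma is unaffected so carries H and passed h to Kenji (X^h Y), so Uma is X^H X^h.
Their cross gives offspring ratios 1/2 X^H X^H : 1/2 X^H X^h. Conditioning on Hannah being unaffected, P(X^H X^h) = 1/2 / 1 = 1/2.

1/2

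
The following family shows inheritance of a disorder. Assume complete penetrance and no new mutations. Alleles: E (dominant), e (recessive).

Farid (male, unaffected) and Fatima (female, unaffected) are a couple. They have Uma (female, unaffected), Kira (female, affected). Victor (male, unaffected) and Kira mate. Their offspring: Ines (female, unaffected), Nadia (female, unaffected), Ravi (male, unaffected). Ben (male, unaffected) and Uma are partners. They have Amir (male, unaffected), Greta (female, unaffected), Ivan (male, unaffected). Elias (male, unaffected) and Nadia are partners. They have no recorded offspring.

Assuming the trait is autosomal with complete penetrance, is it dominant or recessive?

recessive

Farid and Fatima are both unaffected yet have an affected child Kira. Under dominance, an affected child requires at least one affected parent, so the trait cannot be dominant.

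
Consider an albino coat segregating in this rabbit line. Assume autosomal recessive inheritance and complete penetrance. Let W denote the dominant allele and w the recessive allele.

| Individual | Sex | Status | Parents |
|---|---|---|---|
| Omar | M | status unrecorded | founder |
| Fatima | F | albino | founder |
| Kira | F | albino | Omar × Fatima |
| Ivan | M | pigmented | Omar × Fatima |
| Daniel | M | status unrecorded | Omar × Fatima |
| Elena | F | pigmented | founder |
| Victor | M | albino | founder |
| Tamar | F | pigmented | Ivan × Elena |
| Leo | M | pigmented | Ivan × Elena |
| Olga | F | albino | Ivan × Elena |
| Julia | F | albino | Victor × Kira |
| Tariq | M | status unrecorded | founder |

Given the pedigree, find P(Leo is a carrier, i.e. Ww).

2/3

Ivan is pigmented so carries W and received w from Fatima (ww), so Ivan is Ww.
Elena is pigmented so carries W and passed w to Olga (ww), so Elena is Ww.
Their cross gives offspring ratios 1/4 WW : 1/2 Ww : 1/4 ww. Conditioning on Leo being pigmented, P(Ww) = 1/2 / 3/4 = 2/3.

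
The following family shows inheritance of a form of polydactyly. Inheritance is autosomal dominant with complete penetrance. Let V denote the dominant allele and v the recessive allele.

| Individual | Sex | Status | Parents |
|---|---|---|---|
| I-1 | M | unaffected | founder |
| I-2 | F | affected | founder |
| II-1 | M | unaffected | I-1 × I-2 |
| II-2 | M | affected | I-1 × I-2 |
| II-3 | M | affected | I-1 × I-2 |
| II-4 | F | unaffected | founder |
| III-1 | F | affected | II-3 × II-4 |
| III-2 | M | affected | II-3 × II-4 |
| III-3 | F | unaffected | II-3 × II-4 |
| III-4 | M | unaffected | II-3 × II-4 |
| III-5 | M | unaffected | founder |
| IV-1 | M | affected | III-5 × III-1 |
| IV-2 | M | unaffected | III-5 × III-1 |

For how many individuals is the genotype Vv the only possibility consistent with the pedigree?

Obligate heterozygotes: I-2 is affected so carries V and passed v to II-1 (vv), so I-2 is Vv; II-2 is affected so carries V and received v from I-1 (vv), so II-2 is Vv; II-3 is affected so carries V and received v from I-1 (vv), so II-3 is Vv; III-1 is affected so carries V and received v from II-4 (vv), so III-1 is Vv; III-2 is affected so carries V and received v from II-4 (vv), so III-2 is Vv; IV-1 is affected so carries V and received v from III-5 (vv), so IV-1 is Vv.
Every other individual is either homozygous by phenotype or has at least one consistent homozygous assignment, so the count is 6.

6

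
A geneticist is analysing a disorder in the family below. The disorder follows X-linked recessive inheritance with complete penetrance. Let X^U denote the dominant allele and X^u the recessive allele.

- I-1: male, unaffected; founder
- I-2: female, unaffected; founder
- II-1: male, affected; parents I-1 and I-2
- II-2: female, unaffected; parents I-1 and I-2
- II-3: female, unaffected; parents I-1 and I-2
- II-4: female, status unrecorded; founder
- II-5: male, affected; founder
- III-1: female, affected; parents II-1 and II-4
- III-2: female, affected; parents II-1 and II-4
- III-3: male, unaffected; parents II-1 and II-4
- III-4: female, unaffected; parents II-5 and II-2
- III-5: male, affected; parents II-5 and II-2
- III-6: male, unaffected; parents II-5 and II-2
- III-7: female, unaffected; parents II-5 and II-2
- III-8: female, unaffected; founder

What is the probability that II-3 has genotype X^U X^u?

1/2

I-1 is unaffected, so I-1 is X^U Y.
I-2 is unaffected so carries U and passed u to II-1 (X^u Y), so I-2 is X^U X^u.
Their cross gives offspring ratios 1/2 X^U X^U : 1/2 X^U X^u. Conditioning on II-3 being unaffected, P(X^U X^u) = 1/2 / 1 = 1/2.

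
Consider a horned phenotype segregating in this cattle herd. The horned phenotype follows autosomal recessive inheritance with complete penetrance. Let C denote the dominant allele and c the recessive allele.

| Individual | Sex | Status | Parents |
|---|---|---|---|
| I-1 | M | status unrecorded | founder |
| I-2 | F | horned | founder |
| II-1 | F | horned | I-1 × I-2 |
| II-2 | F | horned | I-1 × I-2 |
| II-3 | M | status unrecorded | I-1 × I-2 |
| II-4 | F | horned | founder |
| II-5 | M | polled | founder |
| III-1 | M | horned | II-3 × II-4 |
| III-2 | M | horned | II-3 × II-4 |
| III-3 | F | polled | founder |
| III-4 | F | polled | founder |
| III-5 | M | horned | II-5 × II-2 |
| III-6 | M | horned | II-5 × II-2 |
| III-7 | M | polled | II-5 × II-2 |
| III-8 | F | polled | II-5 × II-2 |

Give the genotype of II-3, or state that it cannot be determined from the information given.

cannot be determined

II-3's phenotype is unrecorded, and no parent or child forces a single allele at both positions; consistent genotype assignments exist with II-3 as Cc or cc.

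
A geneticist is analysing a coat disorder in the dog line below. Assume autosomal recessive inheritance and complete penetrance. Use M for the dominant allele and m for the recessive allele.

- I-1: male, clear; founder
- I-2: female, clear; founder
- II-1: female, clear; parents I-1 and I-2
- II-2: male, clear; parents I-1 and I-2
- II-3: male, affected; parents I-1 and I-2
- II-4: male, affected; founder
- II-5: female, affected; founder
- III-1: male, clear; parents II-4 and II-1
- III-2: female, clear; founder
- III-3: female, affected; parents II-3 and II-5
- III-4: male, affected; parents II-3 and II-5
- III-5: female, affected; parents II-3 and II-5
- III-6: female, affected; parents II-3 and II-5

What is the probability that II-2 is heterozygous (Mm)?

I-1 is clear so carries M and passed m to II-3 (mm), so I-1 is Mm.
I-2 is clear so carries M and passed m to II-3 (mm), so I-2 is Mm.
Their cross gives offspring ratios 1/4 MM : 1/2 Mm : 1/4 mm. Conditioning on II-2 being clear, P(Mm) = 1/2 / 3/4 = 2/3.

2/3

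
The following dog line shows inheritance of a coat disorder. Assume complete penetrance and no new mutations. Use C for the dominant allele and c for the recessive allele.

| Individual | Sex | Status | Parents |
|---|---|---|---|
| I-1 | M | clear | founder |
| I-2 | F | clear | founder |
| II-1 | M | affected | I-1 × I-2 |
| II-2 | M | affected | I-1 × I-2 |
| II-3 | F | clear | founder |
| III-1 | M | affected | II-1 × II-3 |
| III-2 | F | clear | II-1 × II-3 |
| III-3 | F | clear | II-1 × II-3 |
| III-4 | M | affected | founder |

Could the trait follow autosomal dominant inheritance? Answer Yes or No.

Under autosomal dominant, II-1 (affected, male) cannot arise from I-1 (clear) × I-2 (clear).

No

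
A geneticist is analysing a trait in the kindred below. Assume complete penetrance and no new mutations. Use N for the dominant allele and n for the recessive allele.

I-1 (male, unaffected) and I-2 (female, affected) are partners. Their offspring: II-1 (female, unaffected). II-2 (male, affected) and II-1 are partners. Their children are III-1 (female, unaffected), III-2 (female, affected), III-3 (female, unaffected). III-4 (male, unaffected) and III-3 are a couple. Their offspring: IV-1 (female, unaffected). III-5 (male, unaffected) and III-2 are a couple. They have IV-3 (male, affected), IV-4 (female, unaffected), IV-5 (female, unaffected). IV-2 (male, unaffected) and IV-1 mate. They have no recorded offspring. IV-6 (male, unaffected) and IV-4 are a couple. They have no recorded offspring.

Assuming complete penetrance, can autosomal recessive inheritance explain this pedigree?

Yes

A consistent assignment under autosomal recessive exists: I-1 NN, I-2 nn, II-1 Nn, II-2 nn, III-1 Nn, III-2 nn, III-3 Nn, III-4 NN, III-5 Nn, IV-1 NN, IV-2 NN, IV-3 nn, IV-4 Nn, IV-5 Nn, IV-6 NN.
In this assignment every recorded phenotype matches its genotype and every non-founder's genotype is obtainable from its parents' genotypes, so the pedigree is consistent.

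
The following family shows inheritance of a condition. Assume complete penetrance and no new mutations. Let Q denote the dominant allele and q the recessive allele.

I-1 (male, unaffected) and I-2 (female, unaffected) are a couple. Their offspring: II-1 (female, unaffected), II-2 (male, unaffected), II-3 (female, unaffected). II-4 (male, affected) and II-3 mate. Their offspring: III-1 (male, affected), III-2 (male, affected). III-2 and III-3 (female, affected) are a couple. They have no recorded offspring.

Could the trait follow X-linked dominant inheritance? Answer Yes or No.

Under X-linked dominant, III-1 (affected, male) cannot arise from II-4 (affected) × II-3 (unaffected).

No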